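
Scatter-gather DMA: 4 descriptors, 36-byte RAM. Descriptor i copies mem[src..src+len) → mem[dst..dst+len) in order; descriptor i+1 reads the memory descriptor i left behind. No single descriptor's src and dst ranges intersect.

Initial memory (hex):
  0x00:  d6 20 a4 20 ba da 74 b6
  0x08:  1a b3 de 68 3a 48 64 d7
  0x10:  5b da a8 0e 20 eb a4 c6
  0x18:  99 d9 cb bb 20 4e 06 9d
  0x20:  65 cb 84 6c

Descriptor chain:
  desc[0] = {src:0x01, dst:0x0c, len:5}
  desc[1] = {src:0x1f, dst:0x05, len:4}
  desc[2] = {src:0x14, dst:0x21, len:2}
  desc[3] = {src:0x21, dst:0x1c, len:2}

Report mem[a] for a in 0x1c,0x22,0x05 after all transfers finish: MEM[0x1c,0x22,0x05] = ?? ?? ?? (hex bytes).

MEM[0x1c,0x22,0x05] = 20 eb 9d

  after D0: wrote 5B at 0x0c = 20a420bada
  after D1: wrote 4B at 0x05 = 9d65cb84
  after D2: wrote 2B at 0x21 = 20eb
  after D3: wrote 2B at 0x1c = 20eb
query mem[0x1c]=0x20, mem[0x22]=0xeb, mem[0x05]=0x9d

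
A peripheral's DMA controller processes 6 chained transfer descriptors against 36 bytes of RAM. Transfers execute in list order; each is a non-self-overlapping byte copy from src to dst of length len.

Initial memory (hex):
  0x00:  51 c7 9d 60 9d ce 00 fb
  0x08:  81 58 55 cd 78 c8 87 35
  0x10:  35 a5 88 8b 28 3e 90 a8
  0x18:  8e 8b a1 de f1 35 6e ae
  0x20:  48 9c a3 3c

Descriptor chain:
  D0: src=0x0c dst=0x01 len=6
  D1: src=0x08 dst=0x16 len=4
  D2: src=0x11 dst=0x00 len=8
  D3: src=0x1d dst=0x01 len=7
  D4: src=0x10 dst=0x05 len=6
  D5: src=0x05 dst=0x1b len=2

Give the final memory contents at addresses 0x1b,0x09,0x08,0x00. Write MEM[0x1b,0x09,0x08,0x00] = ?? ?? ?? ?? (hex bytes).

#0 dst[0x01+6] := {0x78,0xc8,0x87,0x35,0x35,0xa5}
#1 dst[0x16+4] := {0x81,0x58,0x55,0xcd}
#2 dst[0x00+8] := {0xa5,0x88,0x8b,0x28,0x3e,0x81,0x58,0x55}
#3 dst[0x01+7] := {0x35,0x6e,0xae,0x48,0x9c,0xa3,0x3c}
#4 dst[0x05+6] := {0x35,0xa5,0x88,0x8b,0x28,0x3e}
#5 dst[0x1b+2] := {0x35,0xa5}
query mem[0x1b]=0x35, mem[0x09]=0x28, mem[0x08]=0x8b, mem[0x00]=0xa5

MEM[0x1b,0x09,0x08,0x00] = 35 28 8b a5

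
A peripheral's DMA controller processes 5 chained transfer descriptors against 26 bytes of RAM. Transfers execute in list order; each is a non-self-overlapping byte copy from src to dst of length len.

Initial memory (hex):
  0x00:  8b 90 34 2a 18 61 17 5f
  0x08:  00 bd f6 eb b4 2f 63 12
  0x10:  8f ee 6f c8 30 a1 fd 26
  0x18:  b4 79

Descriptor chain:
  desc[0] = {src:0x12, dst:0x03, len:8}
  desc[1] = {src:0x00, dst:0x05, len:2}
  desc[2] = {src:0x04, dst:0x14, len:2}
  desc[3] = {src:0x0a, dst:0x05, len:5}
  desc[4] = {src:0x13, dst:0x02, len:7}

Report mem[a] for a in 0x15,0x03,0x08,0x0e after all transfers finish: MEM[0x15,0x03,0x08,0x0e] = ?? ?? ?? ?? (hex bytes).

[0] 0x12->0x03 len=8 : 6f c8 30 a1 fd 26 b4 79
[1] 0x00->0x05 len=2 : 8b 90
[2] 0x04->0x14 len=2 : c8 8b
[3] 0x0a->0x05 len=5 : 79 eb b4 2f 63
[4] 0x13->0x02 len=7 : c8 c8 8b fd 26 b4 79
query mem[0x15]=0x8b, mem[0x03]=0xc8, mem[0x08]=0x79, mem[0x0e]=0x63

MEM[0x15,0x03,0x08,0x0e] = 8b c8 79 63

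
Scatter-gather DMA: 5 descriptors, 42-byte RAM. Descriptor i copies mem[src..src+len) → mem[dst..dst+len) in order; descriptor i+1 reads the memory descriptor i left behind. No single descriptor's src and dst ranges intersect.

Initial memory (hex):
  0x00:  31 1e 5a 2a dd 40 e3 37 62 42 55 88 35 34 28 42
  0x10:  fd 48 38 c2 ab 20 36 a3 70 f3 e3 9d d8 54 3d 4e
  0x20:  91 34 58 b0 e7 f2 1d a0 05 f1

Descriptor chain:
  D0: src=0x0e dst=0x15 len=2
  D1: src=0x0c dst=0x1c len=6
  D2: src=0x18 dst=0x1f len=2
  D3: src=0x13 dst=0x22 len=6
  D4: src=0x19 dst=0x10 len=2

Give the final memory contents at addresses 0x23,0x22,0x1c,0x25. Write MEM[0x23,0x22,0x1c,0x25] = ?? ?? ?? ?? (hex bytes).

MEM[0x23,0x22,0x1c,0x25] = ab c2 35 42

[0] 0x0e->0x15 len=2 : 28 42
[1] 0x0c->0x1c len=6 : 35 34 28 42 fd 48
[2] 0x18->0x1f len=2 : 70 f3
[3] 0x13->0x22 len=6 : c2 ab 28 42 a3 70
[4] 0x19->0x10 len=2 : f3 e3
query mem[0x23]=0xab, mem[0x22]=0xc2, mem[0x1c]=0x35, mem[0x25]=0x42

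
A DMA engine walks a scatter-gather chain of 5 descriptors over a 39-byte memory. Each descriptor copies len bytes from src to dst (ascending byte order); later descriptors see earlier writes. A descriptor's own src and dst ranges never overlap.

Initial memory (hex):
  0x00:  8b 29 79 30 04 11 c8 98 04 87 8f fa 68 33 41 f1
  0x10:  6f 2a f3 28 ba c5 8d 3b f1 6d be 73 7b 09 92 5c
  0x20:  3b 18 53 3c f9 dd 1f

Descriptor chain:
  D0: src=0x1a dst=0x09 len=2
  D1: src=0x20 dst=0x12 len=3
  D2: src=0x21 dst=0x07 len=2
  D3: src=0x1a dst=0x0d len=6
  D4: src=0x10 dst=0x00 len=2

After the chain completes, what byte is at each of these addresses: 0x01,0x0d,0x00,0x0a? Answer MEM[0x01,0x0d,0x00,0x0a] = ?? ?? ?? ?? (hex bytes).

MEM[0x01,0x0d,0x00,0x0a] = 92 be 09 73

  after D0: wrote 2B at 0x09 = be73
  after D1: wrote 3B at 0x12 = 3b1853
  after D2: wrote 2B at 0x07 = 1853
  after D3: wrote 6B at 0x0d = be737b09925c
  after D4: wrote 2B at 0x00 = 0992
query mem[0x01]=0x92, mem[0x0d]=0xbe, mem[0x00]=0x09, mem[0x0a]=0x73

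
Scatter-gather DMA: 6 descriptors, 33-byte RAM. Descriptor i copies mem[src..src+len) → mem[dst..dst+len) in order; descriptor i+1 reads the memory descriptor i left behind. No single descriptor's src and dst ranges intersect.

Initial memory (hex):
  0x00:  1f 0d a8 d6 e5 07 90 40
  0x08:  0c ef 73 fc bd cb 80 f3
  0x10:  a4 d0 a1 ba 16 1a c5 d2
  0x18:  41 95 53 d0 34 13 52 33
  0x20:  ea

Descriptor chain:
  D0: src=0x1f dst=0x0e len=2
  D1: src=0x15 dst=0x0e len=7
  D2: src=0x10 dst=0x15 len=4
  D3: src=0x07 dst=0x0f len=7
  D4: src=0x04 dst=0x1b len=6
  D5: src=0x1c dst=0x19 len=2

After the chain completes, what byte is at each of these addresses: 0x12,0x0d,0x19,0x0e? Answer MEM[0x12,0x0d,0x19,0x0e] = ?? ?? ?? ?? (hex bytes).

D0: mem[0x0e..0x0f] <- [33 ea]
D1: mem[0x0e..0x14] <- [1a c5 d2 41 95 53 d0]
D2: mem[0x15..0x18] <- [d2 41 95 53]
D3: mem[0x0f..0x15] <- [40 0c ef 73 fc bd cb]
D4: mem[0x1b..0x20] <- [e5 07 90 40 0c ef]
D5: mem[0x19..0x1a] <- [07 90]
query mem[0x12]=0x73, mem[0x0d]=0xcb, mem[0x19]=0x07, mem[0x0e]=0x1a

MEM[0x12,0x0d,0x19,0x0e] = 73 cb 07 1a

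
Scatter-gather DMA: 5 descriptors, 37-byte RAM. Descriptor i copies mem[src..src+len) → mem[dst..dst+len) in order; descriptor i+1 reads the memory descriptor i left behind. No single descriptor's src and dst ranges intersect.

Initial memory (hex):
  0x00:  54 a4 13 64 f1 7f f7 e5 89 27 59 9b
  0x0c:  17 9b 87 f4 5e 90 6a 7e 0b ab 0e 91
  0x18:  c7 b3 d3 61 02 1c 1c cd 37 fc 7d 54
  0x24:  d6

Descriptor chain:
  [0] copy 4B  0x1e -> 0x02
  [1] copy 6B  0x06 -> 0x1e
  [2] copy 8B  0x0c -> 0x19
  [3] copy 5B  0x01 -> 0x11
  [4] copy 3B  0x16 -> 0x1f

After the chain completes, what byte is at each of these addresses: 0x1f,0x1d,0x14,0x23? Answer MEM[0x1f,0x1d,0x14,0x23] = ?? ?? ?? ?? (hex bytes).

[0] 0x1e->0x02 len=4 : 1c cd 37 fc
[1] 0x06->0x1e len=6 : f7 e5 89 27 59 9b
[2] 0x0c->0x19 len=8 : 17 9b 87 f4 5e 90 6a 7e
[3] 0x01->0x11 len=5 : a4 1c cd 37 fc
[4] 0x16->0x1f len=3 : 0e 91 c7
query mem[0x1f]=0x0e, mem[0x1d]=0x5e, mem[0x14]=0x37, mem[0x23]=0x9b

MEM[0x1f,0x1d,0x14,0x23] = 0e 5e 37 9b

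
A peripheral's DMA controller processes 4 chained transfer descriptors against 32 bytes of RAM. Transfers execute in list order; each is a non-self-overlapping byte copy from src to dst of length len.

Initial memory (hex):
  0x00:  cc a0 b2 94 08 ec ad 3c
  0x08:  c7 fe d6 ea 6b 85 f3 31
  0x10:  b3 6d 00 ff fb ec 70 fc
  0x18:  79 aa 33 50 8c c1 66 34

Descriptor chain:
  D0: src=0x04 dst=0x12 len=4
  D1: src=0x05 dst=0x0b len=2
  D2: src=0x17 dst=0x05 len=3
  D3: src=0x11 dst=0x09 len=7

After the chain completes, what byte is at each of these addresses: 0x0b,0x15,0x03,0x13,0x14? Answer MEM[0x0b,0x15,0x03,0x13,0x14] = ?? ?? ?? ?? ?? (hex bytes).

MEM[0x0b,0x15,0x03,0x13,0x14] = ec 3c 94 ec ad

D0: mem[0x12..0x15] <- [08 ec ad 3c]
D1: mem[0x0b..0x0c] <- [ec ad]
D2: mem[0x05..0x07] <- [fc 79 aa]
D3: mem[0x09..0x0f] <- [6d 08 ec ad 3c 70 fc]
query mem[0x0b]=0xec, mem[0x15]=0x3c, mem[0x03]=0x94, mem[0x13]=0xec, mem[0x14]=0xad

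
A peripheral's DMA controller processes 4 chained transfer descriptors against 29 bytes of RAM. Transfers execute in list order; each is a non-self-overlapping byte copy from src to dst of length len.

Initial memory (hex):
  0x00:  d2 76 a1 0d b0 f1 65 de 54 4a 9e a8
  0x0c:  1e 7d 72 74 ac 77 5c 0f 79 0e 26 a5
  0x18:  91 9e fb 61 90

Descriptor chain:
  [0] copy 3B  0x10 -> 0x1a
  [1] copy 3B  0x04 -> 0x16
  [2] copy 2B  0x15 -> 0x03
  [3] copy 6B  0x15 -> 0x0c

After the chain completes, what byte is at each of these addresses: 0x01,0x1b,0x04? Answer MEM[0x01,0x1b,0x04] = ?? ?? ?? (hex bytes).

MEM[0x01,0x1b,0x04] = 76 77 b0

  after D0: wrote 3B at 0x1a = ac775c
  after D1: wrote 3B at 0x16 = b0f165
  after D2: wrote 2B at 0x03 = 0eb0
  after D3: wrote 6B at 0x0c = 0eb0f1659eac
query mem[0x01]=0x76, mem[0x1b]=0x77, mem[0x04]=0xb0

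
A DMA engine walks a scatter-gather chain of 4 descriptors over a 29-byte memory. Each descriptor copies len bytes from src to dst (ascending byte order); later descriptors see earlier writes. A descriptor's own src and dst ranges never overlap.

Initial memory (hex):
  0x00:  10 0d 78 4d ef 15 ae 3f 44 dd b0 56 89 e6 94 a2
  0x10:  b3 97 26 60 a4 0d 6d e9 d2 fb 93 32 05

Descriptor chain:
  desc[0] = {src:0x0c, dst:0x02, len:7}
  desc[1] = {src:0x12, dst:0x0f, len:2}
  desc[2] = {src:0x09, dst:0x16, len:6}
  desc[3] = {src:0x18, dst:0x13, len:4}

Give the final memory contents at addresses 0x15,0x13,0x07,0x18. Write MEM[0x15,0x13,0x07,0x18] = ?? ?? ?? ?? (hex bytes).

MEM[0x15,0x13,0x07,0x18] = e6 56 97 56

[0] 0x0c->0x02 len=7 : 89 e6 94 a2 b3 97 26
[1] 0x12->0x0f len=2 : 26 60
[2] 0x09->0x16 len=6 : dd b0 56 89 e6 94
[3] 0x18->0x13 len=4 : 56 89 e6 94
query mem[0x15]=0xe6, mem[0x13]=0x56, mem[0x07]=0x97, mem[0x18]=0x56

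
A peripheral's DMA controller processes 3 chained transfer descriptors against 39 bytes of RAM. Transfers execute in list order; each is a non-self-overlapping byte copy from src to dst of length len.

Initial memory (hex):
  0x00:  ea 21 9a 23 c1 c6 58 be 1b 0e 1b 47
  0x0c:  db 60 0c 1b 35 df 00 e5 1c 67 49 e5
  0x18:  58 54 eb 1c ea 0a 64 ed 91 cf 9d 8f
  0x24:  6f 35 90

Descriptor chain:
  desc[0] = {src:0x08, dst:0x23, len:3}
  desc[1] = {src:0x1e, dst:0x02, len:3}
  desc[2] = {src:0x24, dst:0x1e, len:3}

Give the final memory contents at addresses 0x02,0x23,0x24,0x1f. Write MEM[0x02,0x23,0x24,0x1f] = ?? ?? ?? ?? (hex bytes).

  after D0: wrote 3B at 0x23 = 1b0e1b
  after D1: wrote 3B at 0x02 = 64ed91
  after D2: wrote 3B at 0x1e = 0e1b90
query mem[0x02]=0x64, mem[0x23]=0x1b, mem[0x24]=0x0e, mem[0x1f]=0x1b

MEM[0x02,0x23,0x24,0x1f] = 64 1b 0e 1b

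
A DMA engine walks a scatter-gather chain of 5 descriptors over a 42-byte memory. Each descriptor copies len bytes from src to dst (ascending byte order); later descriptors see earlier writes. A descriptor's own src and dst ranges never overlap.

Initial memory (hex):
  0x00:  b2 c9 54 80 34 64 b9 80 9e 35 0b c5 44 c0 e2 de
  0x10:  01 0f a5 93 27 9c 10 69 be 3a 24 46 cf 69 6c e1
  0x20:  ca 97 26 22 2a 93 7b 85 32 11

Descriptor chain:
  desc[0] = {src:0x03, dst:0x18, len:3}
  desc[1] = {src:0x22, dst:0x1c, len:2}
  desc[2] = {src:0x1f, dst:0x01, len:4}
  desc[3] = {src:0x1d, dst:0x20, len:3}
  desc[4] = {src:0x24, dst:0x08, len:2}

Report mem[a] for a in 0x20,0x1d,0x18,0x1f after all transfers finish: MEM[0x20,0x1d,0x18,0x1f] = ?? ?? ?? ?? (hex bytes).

#0 dst[0x18+3] := {0x80,0x34,0x64}
#1 dst[0x1c+2] := {0x26,0x22}
#2 dst[0x01+4] := {0xe1,0xca,0x97,0x26}
#3 dst[0x20+3] := {0x22,0x6c,0xe1}
#4 dst[0x08+2] := {0x2a,0x93}
query mem[0x20]=0x22, mem[0x1d]=0x22, mem[0x18]=0x80, mem[0x1f]=0xe1

MEM[0x20,0x1d,0x18,0x1f] = 22 22 80 e1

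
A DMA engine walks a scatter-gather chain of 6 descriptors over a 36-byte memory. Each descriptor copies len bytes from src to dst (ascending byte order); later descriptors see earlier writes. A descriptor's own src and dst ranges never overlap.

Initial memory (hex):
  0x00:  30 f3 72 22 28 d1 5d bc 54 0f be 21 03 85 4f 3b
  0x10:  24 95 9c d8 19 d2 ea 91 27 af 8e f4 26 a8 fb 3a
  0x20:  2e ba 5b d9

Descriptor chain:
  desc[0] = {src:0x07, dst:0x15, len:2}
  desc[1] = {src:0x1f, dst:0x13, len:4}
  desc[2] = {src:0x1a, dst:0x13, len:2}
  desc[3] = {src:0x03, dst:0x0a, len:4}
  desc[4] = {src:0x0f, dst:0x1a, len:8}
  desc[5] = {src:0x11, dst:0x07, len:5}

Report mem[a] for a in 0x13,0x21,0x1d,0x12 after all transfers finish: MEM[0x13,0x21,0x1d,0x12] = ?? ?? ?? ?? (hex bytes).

MEM[0x13,0x21,0x1d,0x12] = 8e 5b 9c 9c

  after D0: wrote 2B at 0x15 = bc54
  after D1: wrote 4B at 0x13 = 3a2eba5b
  after D2: wrote 2B at 0x13 = 8ef4
  after D3: wrote 4B at 0x0a = 2228d15d
  after D4: wrote 8B at 0x1a = 3b24959c8ef4ba5b
  after D5: wrote 5B at 0x07 = 959c8ef4ba
query mem[0x13]=0x8e, mem[0x21]=0x5b, mem[0x1d]=0x9c, mem[0x12]=0x9c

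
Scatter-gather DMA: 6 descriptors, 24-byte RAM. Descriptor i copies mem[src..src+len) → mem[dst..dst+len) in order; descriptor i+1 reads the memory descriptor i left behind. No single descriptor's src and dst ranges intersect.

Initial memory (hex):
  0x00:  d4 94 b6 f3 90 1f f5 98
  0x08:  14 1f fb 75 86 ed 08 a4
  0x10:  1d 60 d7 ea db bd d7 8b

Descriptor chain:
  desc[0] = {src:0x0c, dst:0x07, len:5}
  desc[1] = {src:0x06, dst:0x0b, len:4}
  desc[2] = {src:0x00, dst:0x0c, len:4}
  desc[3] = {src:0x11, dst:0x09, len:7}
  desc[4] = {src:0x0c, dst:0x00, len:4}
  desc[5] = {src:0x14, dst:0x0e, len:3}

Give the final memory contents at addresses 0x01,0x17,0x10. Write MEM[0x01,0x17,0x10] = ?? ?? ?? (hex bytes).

[0] 0x0c->0x07 len=5 : 86 ed 08 a4 1d
[1] 0x06->0x0b len=4 : f5 86 ed 08
[2] 0x00->0x0c len=4 : d4 94 b6 f3
[3] 0x11->0x09 len=7 : 60 d7 ea db bd d7 8b
[4] 0x0c->0x00 len=4 : db bd d7 8b
[5] 0x14->0x0e len=3 : db bd d7
query mem[0x01]=0xbd, mem[0x17]=0x8b, mem[0x10]=0xd7

MEM[0x01,0x17,0x10] = bd 8b d7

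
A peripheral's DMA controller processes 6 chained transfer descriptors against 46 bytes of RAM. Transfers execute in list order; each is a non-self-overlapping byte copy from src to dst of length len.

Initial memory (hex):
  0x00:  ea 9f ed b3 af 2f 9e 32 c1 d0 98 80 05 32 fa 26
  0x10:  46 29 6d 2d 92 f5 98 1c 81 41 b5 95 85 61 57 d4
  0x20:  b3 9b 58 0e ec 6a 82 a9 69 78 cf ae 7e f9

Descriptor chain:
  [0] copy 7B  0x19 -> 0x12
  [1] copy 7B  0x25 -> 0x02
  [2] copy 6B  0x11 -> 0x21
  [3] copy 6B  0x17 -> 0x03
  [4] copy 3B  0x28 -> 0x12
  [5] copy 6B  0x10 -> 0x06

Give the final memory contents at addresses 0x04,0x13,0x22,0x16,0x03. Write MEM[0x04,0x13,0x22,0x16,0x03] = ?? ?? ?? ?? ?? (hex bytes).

MEM[0x04,0x13,0x22,0x16,0x03] = d4 78 41 61 57

  after D0: wrote 7B at 0x12 = 41b595856157d4
  after D1: wrote 7B at 0x02 = 6a82a96978cfae
  after D2: wrote 6B at 0x21 = 2941b5958561
  after D3: wrote 6B at 0x03 = 57d441b59585
  after D4: wrote 3B at 0x12 = 6978cf
  after D5: wrote 6B at 0x06 = 46296978cf85
query mem[0x04]=0xd4, mem[0x13]=0x78, mem[0x22]=0x41, mem[0x16]=0x61, mem[0x03]=0x57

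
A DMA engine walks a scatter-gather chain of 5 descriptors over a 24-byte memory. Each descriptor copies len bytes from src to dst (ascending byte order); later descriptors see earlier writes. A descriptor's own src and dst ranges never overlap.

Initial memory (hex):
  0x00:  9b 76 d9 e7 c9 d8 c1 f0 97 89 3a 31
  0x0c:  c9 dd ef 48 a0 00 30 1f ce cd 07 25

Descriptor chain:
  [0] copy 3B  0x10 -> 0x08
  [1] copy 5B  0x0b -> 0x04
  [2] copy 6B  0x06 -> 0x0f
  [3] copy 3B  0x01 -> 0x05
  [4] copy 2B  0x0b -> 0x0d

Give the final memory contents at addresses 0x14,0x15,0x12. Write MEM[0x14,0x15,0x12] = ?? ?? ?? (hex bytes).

[0] 0x10->0x08 len=3 : a0 00 30
[1] 0x0b->0x04 len=5 : 31 c9 dd ef 48
[2] 0x06->0x0f len=6 : dd ef 48 00 30 31
[3] 0x01->0x05 len=3 : 76 d9 e7
[4] 0x0b->0x0d len=2 : 31 c9
query mem[0x14]=0x31, mem[0x15]=0xcd, mem[0x12]=0x00

MEM[0x14,0x15,0x12] = 31 cd 00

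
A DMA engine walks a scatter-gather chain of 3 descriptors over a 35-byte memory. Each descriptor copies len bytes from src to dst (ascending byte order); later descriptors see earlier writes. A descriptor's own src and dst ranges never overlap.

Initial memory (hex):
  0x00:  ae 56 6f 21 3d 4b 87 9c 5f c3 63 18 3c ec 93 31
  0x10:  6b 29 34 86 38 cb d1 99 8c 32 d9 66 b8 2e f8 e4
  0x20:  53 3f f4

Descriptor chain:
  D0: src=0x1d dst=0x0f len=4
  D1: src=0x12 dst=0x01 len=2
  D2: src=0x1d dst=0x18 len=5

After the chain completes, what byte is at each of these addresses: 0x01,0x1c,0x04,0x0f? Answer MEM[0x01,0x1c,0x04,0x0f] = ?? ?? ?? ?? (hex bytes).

MEM[0x01,0x1c,0x04,0x0f] = 53 3f 3d 2e

D0: mem[0x0f..0x12] <- [2e f8 e4 53]
D1: mem[0x01..0x02] <- [53 86]
D2: mem[0x18..0x1c] <- [2e f8 e4 53 3f]
query mem[0x01]=0x53, mem[0x1c]=0x3f, mem[0x04]=0x3d, mem[0x0f]=0x2e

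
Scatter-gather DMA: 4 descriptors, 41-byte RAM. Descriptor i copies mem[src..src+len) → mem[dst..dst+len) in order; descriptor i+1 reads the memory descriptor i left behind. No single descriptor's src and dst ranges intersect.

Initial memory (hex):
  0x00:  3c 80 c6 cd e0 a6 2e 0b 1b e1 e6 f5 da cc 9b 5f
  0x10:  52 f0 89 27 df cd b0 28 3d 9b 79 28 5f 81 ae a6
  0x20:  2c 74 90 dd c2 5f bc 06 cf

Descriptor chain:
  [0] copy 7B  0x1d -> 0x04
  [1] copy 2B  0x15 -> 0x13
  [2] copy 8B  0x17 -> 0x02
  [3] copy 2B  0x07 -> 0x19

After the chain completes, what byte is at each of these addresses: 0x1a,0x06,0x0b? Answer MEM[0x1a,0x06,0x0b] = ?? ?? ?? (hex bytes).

D0: mem[0x04..0x0a] <- [81 ae a6 2c 74 90 dd]
D1: mem[0x13..0x14] <- [cd b0]
D2: mem[0x02..0x09] <- [28 3d 9b 79 28 5f 81 ae]
D3: mem[0x19..0x1a] <- [5f 81]
query mem[0x1a]=0x81, mem[0x06]=0x28, mem[0x0b]=0xf5

MEM[0x1a,0x06,0x0b] = 81 28 f5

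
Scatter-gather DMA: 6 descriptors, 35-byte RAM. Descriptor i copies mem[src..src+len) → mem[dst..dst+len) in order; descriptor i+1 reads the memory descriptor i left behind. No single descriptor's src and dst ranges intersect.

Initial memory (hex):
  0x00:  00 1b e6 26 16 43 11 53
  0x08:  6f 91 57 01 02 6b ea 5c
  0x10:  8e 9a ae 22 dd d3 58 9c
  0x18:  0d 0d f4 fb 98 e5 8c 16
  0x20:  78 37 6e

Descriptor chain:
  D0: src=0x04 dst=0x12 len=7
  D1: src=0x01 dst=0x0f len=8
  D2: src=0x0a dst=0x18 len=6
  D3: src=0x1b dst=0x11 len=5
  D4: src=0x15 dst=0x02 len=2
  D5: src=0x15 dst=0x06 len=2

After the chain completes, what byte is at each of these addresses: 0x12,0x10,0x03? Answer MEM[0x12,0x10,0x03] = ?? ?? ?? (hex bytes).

MEM[0x12,0x10,0x03] = ea e6 6f

[0] 0x04->0x12 len=7 : 16 43 11 53 6f 91 57
[1] 0x01->0x0f len=8 : 1b e6 26 16 43 11 53 6f
[2] 0x0a->0x18 len=6 : 57 01 02 6b ea 1b
[3] 0x1b->0x11 len=5 : 6b ea 1b 8c 16
[4] 0x15->0x02 len=2 : 16 6f
[5] 0x15->0x06 len=2 : 16 6f
query mem[0x12]=0xea, mem[0x10]=0xe6, mem[0x03]=0x6f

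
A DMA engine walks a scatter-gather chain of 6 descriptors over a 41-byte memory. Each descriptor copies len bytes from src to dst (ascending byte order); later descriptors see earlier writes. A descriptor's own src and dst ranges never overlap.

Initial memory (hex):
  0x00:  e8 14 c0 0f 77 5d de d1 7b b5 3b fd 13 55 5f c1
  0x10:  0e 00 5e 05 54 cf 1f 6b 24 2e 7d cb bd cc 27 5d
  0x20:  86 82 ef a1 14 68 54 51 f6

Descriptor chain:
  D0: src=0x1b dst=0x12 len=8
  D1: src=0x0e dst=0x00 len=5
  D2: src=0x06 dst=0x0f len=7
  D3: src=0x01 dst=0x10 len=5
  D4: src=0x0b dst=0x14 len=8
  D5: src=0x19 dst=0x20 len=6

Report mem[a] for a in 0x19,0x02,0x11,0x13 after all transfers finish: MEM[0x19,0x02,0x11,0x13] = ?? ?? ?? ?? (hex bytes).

MEM[0x19,0x02,0x11,0x13] = c1 0e 0e cb

D0: mem[0x12..0x19] <- [cb bd cc 27 5d 86 82 ef]
D1: mem[0x00..0x04] <- [5f c1 0e 00 cb]
D2: mem[0x0f..0x15] <- [de d1 7b b5 3b fd 13]
D3: mem[0x10..0x14] <- [c1 0e 00 cb 5d]
D4: mem[0x14..0x1b] <- [fd 13 55 5f de c1 0e 00]
D5: mem[0x20..0x25] <- [c1 0e 00 bd cc 27]
query mem[0x19]=0xc1, mem[0x02]=0x0e, mem[0x11]=0x0e, mem[0x13]=0xcb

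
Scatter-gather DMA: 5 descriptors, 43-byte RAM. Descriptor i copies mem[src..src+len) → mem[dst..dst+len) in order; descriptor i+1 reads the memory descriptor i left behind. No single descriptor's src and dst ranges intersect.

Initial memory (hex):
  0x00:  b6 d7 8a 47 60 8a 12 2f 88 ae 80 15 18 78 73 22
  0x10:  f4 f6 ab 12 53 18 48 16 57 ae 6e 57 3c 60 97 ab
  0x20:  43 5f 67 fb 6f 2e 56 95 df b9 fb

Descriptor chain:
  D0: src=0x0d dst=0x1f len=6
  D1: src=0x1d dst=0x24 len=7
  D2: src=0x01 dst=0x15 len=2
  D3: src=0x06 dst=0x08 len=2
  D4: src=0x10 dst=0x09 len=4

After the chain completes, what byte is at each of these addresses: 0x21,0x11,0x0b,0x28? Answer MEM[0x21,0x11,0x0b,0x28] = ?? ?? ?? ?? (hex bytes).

MEM[0x21,0x11,0x0b,0x28] = 22 f6 ab 22

  after D0: wrote 6B at 0x1f = 787322f4f6ab
  after D1: wrote 7B at 0x24 = 6097787322f4f6
  after D2: wrote 2B at 0x15 = d78a
  after D3: wrote 2B at 0x08 = 122f
  after D4: wrote 4B at 0x09 = f4f6ab12
query mem[0x21]=0x22, mem[0x11]=0xf6, mem[0x0b]=0xab, mem[0x28]=0x22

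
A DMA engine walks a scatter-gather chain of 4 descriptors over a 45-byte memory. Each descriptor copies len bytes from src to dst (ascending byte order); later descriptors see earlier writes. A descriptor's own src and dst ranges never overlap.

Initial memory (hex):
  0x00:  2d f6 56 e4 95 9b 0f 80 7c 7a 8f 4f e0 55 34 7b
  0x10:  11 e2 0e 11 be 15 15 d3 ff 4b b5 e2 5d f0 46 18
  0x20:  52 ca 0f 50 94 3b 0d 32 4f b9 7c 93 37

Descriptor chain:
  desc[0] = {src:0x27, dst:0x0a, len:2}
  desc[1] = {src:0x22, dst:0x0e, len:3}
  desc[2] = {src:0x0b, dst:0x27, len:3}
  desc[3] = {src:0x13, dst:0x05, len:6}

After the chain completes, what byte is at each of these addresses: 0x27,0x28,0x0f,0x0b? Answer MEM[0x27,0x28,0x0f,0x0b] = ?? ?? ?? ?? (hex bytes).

#0 dst[0x0a+2] := {0x32,0x4f}
#1 dst[0x0e+3] := {0x0f,0x50,0x94}
#2 dst[0x27+3] := {0x4f,0xe0,0x55}
#3 dst[0x05+6] := {0x11,0xbe,0x15,0x15,0xd3,0xff}
query mem[0x27]=0x4f, mem[0x28]=0xe0, mem[0x0f]=0x50, mem[0x0b]=0x4f

MEM[0x27,0x28,0x0f,0x0b] = 4f e0 50 4f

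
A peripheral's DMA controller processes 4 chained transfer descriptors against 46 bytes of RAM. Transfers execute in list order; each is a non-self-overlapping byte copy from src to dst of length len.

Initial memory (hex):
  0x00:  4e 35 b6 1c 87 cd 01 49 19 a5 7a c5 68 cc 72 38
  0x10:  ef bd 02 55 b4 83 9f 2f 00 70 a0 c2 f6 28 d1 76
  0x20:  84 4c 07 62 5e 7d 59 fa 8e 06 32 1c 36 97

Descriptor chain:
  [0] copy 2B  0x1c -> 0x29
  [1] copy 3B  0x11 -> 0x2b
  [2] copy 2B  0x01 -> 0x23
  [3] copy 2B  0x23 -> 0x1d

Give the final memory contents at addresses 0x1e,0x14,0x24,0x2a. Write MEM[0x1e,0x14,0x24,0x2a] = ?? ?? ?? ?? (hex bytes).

MEM[0x1e,0x14,0x24,0x2a] = b6 b4 b6 28

D0: mem[0x29..0x2a] <- [f6 28]
D1: mem[0x2b..0x2d] <- [bd 02 55]
D2: mem[0x23..0x24] <- [35 b6]
D3: mem[0x1d..0x1e] <- [35 b6]
query mem[0x1e]=0xb6, mem[0x14]=0xb4, mem[0x24]=0xb6, mem[0x2a]=0x28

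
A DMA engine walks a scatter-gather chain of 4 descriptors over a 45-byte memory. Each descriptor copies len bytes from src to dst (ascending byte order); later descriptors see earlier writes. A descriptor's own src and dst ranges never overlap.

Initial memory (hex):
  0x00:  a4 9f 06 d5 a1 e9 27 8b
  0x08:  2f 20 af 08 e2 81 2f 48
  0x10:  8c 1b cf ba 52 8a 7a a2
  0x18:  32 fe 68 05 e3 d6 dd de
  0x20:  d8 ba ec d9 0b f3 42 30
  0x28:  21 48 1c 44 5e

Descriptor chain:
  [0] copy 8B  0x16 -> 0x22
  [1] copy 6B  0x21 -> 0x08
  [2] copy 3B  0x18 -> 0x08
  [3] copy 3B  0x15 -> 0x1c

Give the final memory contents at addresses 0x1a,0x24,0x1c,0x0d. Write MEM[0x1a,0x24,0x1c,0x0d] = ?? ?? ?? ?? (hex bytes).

MEM[0x1a,0x24,0x1c,0x0d] = 68 32 8a 68

  after D0: wrote 8B at 0x22 = 7aa232fe6805e3d6
  after D1: wrote 6B at 0x08 = ba7aa232fe68
  after D2: wrote 3B at 0x08 = 32fe68
  after D3: wrote 3B at 0x1c = 8a7aa2
query mem[0x1a]=0x68, mem[0x24]=0x32, mem[0x1c]=0x8a, mem[0x0d]=0x68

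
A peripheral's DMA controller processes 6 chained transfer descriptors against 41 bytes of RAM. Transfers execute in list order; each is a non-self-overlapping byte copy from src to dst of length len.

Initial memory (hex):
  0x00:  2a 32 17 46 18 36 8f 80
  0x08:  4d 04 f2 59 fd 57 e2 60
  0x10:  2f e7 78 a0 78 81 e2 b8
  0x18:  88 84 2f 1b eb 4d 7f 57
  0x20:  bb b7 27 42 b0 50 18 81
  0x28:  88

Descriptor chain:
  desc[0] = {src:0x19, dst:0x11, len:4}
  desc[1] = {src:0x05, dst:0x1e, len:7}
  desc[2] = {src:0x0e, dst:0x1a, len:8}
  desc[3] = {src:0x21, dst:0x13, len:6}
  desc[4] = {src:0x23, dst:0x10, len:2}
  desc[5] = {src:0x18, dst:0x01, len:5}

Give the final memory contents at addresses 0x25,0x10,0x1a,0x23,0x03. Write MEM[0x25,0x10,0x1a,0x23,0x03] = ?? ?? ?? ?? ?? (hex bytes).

MEM[0x25,0x10,0x1a,0x23,0x03] = 50 f2 e2 f2 e2

D0: mem[0x11..0x14] <- [84 2f 1b eb]
D1: mem[0x1e..0x24] <- [36 8f 80 4d 04 f2 59]
D2: mem[0x1a..0x21] <- [e2 60 2f 84 2f 1b eb 81]
D3: mem[0x13..0x18] <- [81 04 f2 59 50 18]
D4: mem[0x10..0x11] <- [f2 59]
D5: mem[0x01..0x05] <- [18 84 e2 60 2f]
query mem[0x25]=0x50, mem[0x10]=0xf2, mem[0x1a]=0xe2, mem[0x23]=0xf2, mem[0x03]=0xe2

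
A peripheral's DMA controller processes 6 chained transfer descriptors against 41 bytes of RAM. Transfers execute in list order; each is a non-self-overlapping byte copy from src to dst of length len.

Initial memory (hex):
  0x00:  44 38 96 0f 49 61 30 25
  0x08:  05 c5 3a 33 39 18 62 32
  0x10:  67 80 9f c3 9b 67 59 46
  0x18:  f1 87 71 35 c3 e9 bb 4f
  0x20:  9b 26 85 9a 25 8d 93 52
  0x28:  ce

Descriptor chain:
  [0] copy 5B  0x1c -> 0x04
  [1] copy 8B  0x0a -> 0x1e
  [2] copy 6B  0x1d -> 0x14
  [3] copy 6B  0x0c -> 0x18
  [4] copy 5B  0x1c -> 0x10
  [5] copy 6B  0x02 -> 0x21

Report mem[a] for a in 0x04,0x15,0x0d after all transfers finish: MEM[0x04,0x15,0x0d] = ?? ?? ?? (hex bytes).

MEM[0x04,0x15,0x0d] = c3 3a 18

[0] 0x1c->0x04 len=5 : c3 e9 bb 4f 9b
[1] 0x0a->0x1e len=8 : 3a 33 39 18 62 32 67 80
[2] 0x1d->0x14 len=6 : e9 3a 33 39 18 62
[3] 0x0c->0x18 len=6 : 39 18 62 32 67 80
[4] 0x1c->0x10 len=5 : 67 80 3a 33 39
[5] 0x02->0x21 len=6 : 96 0f c3 e9 bb 4f
query mem[0x04]=0xc3, mem[0x15]=0x3a, mem[0x0d]=0x18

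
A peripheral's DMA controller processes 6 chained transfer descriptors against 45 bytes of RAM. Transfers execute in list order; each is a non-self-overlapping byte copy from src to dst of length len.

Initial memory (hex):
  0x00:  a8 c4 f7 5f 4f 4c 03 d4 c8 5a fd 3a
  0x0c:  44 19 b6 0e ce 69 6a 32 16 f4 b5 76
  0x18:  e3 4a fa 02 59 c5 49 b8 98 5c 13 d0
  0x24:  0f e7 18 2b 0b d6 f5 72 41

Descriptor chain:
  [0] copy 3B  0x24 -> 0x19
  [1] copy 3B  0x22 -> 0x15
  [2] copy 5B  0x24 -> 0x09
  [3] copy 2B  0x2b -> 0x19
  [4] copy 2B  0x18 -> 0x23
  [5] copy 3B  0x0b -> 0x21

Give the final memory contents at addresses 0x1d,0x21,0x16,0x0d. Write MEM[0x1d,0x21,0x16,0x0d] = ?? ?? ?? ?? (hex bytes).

  after D0: wrote 3B at 0x19 = 0fe718
  after D1: wrote 3B at 0x15 = 13d00f
  after D2: wrote 5B at 0x09 = 0fe7182b0b
  after D3: wrote 2B at 0x19 = 7241
  after D4: wrote 2B at 0x23 = e372
  after D5: wrote 3B at 0x21 = 182b0b
query mem[0x1d]=0xc5, mem[0x21]=0x18, mem[0x16]=0xd0, mem[0x0d]=0x0b

MEM[0x1d,0x21,0x16,0x0d] = c5 18 d0 0b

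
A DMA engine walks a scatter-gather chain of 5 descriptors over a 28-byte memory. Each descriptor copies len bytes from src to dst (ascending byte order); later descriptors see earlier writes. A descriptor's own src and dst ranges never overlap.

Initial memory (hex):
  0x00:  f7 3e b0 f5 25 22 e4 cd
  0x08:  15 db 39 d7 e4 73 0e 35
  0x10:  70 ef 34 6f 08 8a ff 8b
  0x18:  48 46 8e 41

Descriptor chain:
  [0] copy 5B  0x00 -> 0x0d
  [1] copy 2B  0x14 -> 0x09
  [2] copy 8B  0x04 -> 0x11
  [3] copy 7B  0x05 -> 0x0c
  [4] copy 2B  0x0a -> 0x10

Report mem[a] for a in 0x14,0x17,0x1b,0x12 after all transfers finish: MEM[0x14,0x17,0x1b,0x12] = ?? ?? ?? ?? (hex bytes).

#0 dst[0x0d+5] := {0xf7,0x3e,0xb0,0xf5,0x25}
#1 dst[0x09+2] := {0x08,0x8a}
#2 dst[0x11+8] := {0x25,0x22,0xe4,0xcd,0x15,0x08,0x8a,0xd7}
#3 dst[0x0c+7] := {0x22,0xe4,0xcd,0x15,0x08,0x8a,0xd7}
#4 dst[0x10+2] := {0x8a,0xd7}
query mem[0x14]=0xcd, mem[0x17]=0x8a, mem[0x1b]=0x41, mem[0x12]=0xd7

MEM[0x14,0x17,0x1b,0x12] = cd 8a 41 d7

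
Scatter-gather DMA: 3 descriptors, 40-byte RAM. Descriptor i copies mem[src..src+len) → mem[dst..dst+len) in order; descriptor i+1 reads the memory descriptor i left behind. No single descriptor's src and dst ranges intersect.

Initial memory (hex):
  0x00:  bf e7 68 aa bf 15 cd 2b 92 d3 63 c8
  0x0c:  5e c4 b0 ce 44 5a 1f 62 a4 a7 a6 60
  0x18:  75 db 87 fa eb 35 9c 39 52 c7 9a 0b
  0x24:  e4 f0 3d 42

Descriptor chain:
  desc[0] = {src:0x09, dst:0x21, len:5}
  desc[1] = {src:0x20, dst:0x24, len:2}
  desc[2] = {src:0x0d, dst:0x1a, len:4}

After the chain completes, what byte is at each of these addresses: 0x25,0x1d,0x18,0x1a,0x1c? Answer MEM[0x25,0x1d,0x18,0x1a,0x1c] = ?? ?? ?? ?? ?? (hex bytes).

MEM[0x25,0x1d,0x18,0x1a,0x1c] = d3 44 75 c4 ce

D0: mem[0x21..0x25] <- [d3 63 c8 5e c4]
D1: mem[0x24..0x25] <- [52 d3]
D2: mem[0x1a..0x1d] <- [c4 b0 ce 44]
query mem[0x25]=0xd3, mem[0x1d]=0x44, mem[0x18]=0x75, mem[0x1a]=0xc4, mem[0x1c]=0xce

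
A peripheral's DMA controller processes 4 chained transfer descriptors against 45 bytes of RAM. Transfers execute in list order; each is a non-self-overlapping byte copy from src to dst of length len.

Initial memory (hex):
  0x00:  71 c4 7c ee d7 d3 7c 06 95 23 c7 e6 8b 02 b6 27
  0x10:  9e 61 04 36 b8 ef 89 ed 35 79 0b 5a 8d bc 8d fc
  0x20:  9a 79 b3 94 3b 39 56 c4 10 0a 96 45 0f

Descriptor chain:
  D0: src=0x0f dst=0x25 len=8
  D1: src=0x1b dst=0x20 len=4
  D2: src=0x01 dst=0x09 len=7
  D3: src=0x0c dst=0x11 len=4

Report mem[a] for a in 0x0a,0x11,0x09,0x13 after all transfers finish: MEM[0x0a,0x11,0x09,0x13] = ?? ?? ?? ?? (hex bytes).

MEM[0x0a,0x11,0x09,0x13] = 7c d7 c4 7c

D0: mem[0x25..0x2c] <- [27 9e 61 04 36 b8 ef 89]
D1: mem[0x20..0x23] <- [5a 8d bc 8d]
D2: mem[0x09..0x0f] <- [c4 7c ee d7 d3 7c 06]
D3: mem[0x11..0x14] <- [d7 d3 7c 06]
query mem[0x0a]=0x7c, mem[0x11]=0xd7, mem[0x09]=0xc4, mem[0x13]=0x7c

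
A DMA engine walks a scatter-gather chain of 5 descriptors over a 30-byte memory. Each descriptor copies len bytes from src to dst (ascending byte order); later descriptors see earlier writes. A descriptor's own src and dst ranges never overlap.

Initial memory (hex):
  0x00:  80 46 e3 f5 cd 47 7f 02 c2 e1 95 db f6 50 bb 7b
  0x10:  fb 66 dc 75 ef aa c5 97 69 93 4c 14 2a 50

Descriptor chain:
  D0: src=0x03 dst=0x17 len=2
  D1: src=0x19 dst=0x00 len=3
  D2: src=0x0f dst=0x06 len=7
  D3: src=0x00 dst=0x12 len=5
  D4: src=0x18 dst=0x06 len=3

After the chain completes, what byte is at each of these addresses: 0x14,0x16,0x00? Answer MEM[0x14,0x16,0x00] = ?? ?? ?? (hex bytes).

  after D0: wrote 2B at 0x17 = f5cd
  after D1: wrote 3B at 0x00 = 934c14
  after D2: wrote 7B at 0x06 = 7bfb66dc75efaa
  after D3: wrote 5B at 0x12 = 934c14f5cd
  after D4: wrote 3B at 0x06 = cd934c
query mem[0x14]=0x14, mem[0x16]=0xcd, mem[0x00]=0x93

MEM[0x14,0x16,0x00] = 14 cd 93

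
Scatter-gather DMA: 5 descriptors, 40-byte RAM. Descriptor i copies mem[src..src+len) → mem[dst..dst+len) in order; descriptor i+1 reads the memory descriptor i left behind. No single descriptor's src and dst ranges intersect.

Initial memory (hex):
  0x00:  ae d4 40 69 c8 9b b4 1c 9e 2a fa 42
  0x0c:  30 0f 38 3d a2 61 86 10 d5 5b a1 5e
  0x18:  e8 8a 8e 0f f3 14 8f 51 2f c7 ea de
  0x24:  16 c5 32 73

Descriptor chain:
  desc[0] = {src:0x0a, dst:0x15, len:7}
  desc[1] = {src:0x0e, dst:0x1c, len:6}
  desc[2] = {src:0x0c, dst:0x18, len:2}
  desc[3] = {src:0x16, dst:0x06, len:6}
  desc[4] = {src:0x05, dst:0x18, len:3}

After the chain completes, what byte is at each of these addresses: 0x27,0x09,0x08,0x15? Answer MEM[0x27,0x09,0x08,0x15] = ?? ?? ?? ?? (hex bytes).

MEM[0x27,0x09,0x08,0x15] = 73 0f 30 fa

[0] 0x0a->0x15 len=7 : fa 42 30 0f 38 3d a2
[1] 0x0e->0x1c len=6 : 38 3d a2 61 86 10
[2] 0x0c->0x18 len=2 : 30 0f
[3] 0x16->0x06 len=6 : 42 30 30 0f 3d a2
[4] 0x05->0x18 len=3 : 9b 42 30
query mem[0x27]=0x73, mem[0x09]=0x0f, mem[0x08]=0x30, mem[0x15]=0xfa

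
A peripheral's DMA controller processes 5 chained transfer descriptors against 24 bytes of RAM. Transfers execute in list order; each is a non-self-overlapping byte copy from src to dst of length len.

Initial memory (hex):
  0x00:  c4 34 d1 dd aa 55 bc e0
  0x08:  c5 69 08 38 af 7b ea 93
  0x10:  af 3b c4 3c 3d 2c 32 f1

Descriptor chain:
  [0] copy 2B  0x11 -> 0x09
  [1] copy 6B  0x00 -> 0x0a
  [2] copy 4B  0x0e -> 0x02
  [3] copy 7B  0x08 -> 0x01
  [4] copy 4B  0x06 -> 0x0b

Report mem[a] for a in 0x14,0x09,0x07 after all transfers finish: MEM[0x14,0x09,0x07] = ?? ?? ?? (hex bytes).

MEM[0x14,0x09,0x07] = 3d 3b aa

#0 dst[0x09+2] := {0x3b,0xc4}
#1 dst[0x0a+6] := {0xc4,0x34,0xd1,0xdd,0xaa,0x55}
#2 dst[0x02+4] := {0xaa,0x55,0xaf,0x3b}
#3 dst[0x01+7] := {0xc5,0x3b,0xc4,0x34,0xd1,0xdd,0xaa}
#4 dst[0x0b+4] := {0xdd,0xaa,0xc5,0x3b}
query mem[0x14]=0x3d, mem[0x09]=0x3b, mem[0x07]=0xaa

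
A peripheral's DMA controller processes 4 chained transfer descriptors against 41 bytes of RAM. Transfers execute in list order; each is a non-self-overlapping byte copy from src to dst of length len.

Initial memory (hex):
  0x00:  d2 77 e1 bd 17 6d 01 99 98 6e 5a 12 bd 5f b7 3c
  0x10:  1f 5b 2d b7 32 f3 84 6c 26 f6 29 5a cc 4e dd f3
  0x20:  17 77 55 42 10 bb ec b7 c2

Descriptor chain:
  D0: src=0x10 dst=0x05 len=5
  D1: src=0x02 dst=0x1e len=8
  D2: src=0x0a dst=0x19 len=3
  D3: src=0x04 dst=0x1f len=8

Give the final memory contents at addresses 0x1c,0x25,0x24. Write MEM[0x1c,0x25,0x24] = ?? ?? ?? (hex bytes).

MEM[0x1c,0x25,0x24] = cc 5a 32

D0: mem[0x05..0x09] <- [1f 5b 2d b7 32]
D1: mem[0x1e..0x25] <- [e1 bd 17 1f 5b 2d b7 32]
D2: mem[0x19..0x1b] <- [5a 12 bd]
D3: mem[0x1f..0x26] <- [17 1f 5b 2d b7 32 5a 12]
query mem[0x1c]=0xcc, mem[0x25]=0x5a, mem[0x24]=0x32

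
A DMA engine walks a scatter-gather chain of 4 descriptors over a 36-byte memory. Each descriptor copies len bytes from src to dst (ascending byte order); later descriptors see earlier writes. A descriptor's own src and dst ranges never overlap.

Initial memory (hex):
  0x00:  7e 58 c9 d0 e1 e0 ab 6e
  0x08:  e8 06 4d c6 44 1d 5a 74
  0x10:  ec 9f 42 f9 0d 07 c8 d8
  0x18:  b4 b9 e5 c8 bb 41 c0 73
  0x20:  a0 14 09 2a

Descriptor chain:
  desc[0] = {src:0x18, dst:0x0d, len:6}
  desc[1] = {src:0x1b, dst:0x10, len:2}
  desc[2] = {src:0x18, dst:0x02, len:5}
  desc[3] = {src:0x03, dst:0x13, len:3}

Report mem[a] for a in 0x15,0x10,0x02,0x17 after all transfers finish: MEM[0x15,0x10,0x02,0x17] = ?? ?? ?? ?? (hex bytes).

  after D0: wrote 6B at 0x0d = b4b9e5c8bb41
  after D1: wrote 2B at 0x10 = c8bb
  after D2: wrote 5B at 0x02 = b4b9e5c8bb
  after D3: wrote 3B at 0x13 = b9e5c8
query mem[0x15]=0xc8, mem[0x10]=0xc8, mem[0x02]=0xb4, mem[0x17]=0xd8

MEM[0x15,0x10,0x02,0x17] = c8 c8 b4 d8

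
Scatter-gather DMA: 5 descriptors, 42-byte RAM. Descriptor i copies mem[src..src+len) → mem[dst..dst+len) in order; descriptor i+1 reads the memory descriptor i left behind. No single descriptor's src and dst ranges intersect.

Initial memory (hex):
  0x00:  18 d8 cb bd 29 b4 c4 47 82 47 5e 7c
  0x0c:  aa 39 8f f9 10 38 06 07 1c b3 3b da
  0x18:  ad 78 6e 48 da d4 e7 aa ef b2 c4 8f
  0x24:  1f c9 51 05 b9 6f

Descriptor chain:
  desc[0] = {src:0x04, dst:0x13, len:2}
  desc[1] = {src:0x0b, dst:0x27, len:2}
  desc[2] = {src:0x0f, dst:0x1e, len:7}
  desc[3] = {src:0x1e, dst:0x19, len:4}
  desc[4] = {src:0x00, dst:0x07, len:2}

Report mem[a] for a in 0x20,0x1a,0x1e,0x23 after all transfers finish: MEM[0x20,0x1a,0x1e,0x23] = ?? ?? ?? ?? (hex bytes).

D0: mem[0x13..0x14] <- [29 b4]
D1: mem[0x27..0x28] <- [7c aa]
D2: mem[0x1e..0x24] <- [f9 10 38 06 29 b4 b3]
D3: mem[0x19..0x1c] <- [f9 10 38 06]
D4: mem[0x07..0x08] <- [18 d8]
query mem[0x20]=0x38, mem[0x1a]=0x10, mem[0x1e]=0xf9, mem[0x23]=0xb4

MEM[0x20,0x1a,0x1e,0x23] = 38 10 f9 b4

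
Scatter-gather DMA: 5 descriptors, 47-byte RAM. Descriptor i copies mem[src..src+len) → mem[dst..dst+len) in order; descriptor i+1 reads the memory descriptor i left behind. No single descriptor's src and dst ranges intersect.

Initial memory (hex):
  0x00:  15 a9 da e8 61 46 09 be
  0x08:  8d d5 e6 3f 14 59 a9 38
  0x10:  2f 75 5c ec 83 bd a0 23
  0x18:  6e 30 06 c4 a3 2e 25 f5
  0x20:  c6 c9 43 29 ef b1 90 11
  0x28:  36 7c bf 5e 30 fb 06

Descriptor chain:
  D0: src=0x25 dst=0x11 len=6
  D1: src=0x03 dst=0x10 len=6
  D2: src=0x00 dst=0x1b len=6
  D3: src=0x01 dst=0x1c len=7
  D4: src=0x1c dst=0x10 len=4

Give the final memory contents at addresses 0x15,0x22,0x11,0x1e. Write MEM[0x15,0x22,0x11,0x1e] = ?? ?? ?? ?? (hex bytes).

MEM[0x15,0x22,0x11,0x1e] = 8d be da e8

D0: mem[0x11..0x16] <- [b1 90 11 36 7c bf]
D1: mem[0x10..0x15] <- [e8 61 46 09 be 8d]
D2: mem[0x1b..0x20] <- [15 a9 da e8 61 46]
D3: mem[0x1c..0x22] <- [a9 da e8 61 46 09 be]
D4: mem[0x10..0x13] <- [a9 da e8 61]
query mem[0x15]=0x8d, mem[0x22]=0xbe, mem[0x11]=0xda, mem[0x1e]=0xe8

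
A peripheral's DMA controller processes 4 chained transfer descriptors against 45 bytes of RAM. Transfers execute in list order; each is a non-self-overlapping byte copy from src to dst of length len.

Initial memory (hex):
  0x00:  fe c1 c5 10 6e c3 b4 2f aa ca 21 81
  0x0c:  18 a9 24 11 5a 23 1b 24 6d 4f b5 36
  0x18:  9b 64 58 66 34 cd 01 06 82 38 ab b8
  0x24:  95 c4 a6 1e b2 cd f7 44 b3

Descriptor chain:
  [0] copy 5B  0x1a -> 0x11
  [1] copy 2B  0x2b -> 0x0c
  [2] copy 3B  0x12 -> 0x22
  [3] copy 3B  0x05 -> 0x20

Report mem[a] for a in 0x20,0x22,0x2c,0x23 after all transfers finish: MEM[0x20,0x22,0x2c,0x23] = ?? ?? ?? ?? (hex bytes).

#0 dst[0x11+5] := {0x58,0x66,0x34,0xcd,0x01}
#1 dst[0x0c+2] := {0x44,0xb3}
#2 dst[0x22+3] := {0x66,0x34,0xcd}
#3 dst[0x20+3] := {0xc3,0xb4,0x2f}
query mem[0x20]=0xc3, mem[0x22]=0x2f, mem[0x2c]=0xb3, mem[0x23]=0x34

MEM[0x20,0x22,0x2c,0x23] = c3 2f b3 34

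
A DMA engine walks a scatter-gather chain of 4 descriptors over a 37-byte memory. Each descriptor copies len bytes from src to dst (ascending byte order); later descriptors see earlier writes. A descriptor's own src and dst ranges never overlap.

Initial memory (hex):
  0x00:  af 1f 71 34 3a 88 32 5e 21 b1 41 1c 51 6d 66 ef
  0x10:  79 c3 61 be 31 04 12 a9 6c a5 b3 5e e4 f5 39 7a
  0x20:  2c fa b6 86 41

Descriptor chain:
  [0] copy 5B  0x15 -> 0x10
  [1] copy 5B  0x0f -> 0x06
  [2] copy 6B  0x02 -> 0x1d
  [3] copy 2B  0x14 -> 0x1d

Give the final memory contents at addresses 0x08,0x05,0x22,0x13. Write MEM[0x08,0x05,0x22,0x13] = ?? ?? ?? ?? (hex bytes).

#0 dst[0x10+5] := {0x04,0x12,0xa9,0x6c,0xa5}
#1 dst[0x06+5] := {0xef,0x04,0x12,0xa9,0x6c}
#2 dst[0x1d+6] := {0x71,0x34,0x3a,0x88,0xef,0x04}
#3 dst[0x1d+2] := {0xa5,0x04}
query mem[0x08]=0x12, mem[0x05]=0x88, mem[0x22]=0x04, mem[0x13]=0x6c

MEM[0x08,0x05,0x22,0x13] = 12 88 04 6c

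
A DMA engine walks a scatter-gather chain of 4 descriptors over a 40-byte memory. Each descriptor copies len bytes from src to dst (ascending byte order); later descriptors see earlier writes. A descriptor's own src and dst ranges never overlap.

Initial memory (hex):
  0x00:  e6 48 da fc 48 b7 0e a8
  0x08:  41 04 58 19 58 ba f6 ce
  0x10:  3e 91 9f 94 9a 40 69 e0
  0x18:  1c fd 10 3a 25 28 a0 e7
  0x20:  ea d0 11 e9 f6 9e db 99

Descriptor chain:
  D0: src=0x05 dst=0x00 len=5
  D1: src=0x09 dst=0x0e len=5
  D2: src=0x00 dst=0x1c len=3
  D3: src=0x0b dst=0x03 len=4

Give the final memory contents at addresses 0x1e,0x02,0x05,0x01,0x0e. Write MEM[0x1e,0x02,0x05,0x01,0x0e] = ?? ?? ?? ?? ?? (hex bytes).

MEM[0x1e,0x02,0x05,0x01,0x0e] = a8 a8 ba 0e 04

  after D0: wrote 5B at 0x00 = b70ea84104
  after D1: wrote 5B at 0x0e = 04581958ba
  after D2: wrote 3B at 0x1c = b70ea8
  after D3: wrote 4B at 0x03 = 1958ba04
query mem[0x1e]=0xa8, mem[0x02]=0xa8, mem[0x05]=0xba, mem[0x01]=0x0e, mem[0x0e]=0x04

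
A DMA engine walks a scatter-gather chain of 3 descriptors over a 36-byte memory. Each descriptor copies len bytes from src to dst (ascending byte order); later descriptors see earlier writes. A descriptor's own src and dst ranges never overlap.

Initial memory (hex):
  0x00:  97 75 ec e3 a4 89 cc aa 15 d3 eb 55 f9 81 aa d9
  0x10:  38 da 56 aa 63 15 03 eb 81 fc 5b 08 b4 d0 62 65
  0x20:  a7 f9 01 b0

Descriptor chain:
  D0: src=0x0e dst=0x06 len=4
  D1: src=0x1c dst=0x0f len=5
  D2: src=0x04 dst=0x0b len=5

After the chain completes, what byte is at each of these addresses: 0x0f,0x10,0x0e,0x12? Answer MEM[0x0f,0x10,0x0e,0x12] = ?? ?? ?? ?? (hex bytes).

MEM[0x0f,0x10,0x0e,0x12] = 38 d0 d9 65

  after D0: wrote 4B at 0x06 = aad938da
  after D1: wrote 5B at 0x0f = b4d06265a7
  after D2: wrote 5B at 0x0b = a489aad938
query mem[0x0f]=0x38, mem[0x10]=0xd0, mem[0x0e]=0xd9, mem[0x12]=0x65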